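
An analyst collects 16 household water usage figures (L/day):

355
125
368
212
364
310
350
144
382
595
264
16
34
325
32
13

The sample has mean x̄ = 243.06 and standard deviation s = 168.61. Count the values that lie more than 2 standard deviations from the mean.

Cutoffs: x̄ ± 2s = [-94.16, 580.28].
Outside the cutoffs: 595.

1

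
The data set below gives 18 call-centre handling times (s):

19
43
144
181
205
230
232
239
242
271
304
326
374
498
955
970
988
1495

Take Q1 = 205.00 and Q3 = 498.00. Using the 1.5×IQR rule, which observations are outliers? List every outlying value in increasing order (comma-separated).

IQR = Q3 − Q1 = 498.00 − 205.00 = 293.00.
Lower fence = Q1 − 1.5·IQR = 205.00 − 439.50 = -234.50.
Upper fence = Q3 + 1.5·IQR = 498.00 + 439.50 = 937.50.
955 > 937.50 → outlier.
970 > 937.50 → outlier.
988 > 937.50 → outlier.
1495 > 937.50 → outlier.
All remaining values lie within [-234.50, 937.50].

955, 970, 988, 1495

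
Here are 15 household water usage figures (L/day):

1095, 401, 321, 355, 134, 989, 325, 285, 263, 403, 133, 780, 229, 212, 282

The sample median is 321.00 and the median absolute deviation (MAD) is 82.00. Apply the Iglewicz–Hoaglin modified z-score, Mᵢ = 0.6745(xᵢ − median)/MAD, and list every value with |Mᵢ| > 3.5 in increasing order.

|Mᵢ| > 3.5 ⇔ |xᵢ − 321.00| > 3.5·82.00/0.6745 = 425.50.
So outliers lie outside [-104.50, 746.50].
780: M = 3.78 → outlier.
989: M = 5.49 → outlier.
1095: M = 6.37 → outlier.

780, 989, 1095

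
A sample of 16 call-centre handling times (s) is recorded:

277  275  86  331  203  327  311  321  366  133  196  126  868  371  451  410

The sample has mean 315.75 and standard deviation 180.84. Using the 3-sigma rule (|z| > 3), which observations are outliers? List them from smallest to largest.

868

Cutoffs at x̄ ± 3s: 315.75 ± 3·180.84 = [-226.77, 858.27].
868: z = 3.05, |z| > 3 → outlier.
Every other value lies within [-226.77, 858.27].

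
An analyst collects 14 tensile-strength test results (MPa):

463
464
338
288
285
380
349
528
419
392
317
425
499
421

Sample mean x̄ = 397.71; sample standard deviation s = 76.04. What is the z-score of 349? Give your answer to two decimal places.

-0.64

z = (349 − 397.71) / 76.04 = -0.64.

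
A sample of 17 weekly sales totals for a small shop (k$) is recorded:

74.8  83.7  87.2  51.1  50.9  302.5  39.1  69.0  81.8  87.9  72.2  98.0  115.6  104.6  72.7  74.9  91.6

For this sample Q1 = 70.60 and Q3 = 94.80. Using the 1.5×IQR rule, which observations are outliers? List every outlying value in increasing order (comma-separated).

IQR = Q3 − Q1 = 94.80 − 70.60 = 24.20.
Lower fence = Q1 − 1.5·IQR = 70.60 − 36.30 = 34.30.
Upper fence = Q3 + 1.5·IQR = 94.80 + 36.30 = 131.10.
302.5 > 131.10 → outlier.
All remaining values lie within [34.30, 131.10].

302.5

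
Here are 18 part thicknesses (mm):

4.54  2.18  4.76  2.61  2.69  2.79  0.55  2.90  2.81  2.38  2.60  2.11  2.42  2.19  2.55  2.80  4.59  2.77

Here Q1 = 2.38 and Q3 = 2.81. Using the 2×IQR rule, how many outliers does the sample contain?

4

IQR = 0.43; fences at 2.38 − 0.86 = 1.52 and 2.81 + 0.86 = 3.67.
Outside the cutoffs: 0.55, 4.54, 4.59, 4.76.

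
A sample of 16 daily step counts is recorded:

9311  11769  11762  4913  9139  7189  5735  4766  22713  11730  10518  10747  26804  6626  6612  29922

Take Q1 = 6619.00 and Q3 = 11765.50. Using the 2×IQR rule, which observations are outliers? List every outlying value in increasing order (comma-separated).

IQR = Q3 − Q1 = 11765.50 − 6619.00 = 5146.50.
Lower fence = Q1 − 2·IQR = 6619.00 − 10293.00 = -3674.00.
Upper fence = Q3 + 2·IQR = 11765.50 + 10293.00 = 22058.50.
22713 > 22058.50 → outlier.
26804 > 22058.50 → outlier.
29922 > 22058.50 → outlier.
All remaining values lie within [-3674.00, 22058.50].

22713, 26804, 29922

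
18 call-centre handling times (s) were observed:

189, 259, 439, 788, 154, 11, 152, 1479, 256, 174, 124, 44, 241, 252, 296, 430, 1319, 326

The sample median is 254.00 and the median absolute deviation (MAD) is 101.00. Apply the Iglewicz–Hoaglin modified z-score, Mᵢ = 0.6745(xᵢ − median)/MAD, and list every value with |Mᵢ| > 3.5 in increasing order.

|Mᵢ| > 3.5 ⇔ |xᵢ − 254.00| > 3.5·101.00/0.6745 = 524.09.
So outliers lie outside [-270.09, 778.09].
788: M = 3.57 → outlier.
1319: M = 7.11 → outlier.
1479: M = 8.18 → outlier.

788, 1319, 1479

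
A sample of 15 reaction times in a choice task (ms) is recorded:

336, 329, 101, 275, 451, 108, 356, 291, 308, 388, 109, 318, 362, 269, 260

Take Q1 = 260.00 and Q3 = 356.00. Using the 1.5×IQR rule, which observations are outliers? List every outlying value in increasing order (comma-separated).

IQR = Q3 − Q1 = 356.00 − 260.00 = 96.00.
Lower fence = Q1 − 1.5·IQR = 260.00 − 144.00 = 116.00.
Upper fence = Q3 + 1.5·IQR = 356.00 + 144.00 = 500.00.
101 < 116.00 → outlier.
108 < 116.00 → outlier.
109 < 116.00 → outlier.
All remaining values lie within [116.00, 500.00].

101, 108, 109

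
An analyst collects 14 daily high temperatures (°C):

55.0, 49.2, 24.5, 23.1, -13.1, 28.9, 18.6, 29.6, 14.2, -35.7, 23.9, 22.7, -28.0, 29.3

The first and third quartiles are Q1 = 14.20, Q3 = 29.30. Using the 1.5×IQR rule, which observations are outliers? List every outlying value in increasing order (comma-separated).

-35.7, -28.0, -13.1, 55.0

IQR = Q3 − Q1 = 29.30 − 14.20 = 15.10.
Lower fence = Q1 − 1.5·IQR = 14.20 − 22.65 = -8.45.
Upper fence = Q3 + 1.5·IQR = 29.30 + 22.65 = 51.95.
-35.7 < -8.45 → outlier.
-28.0 < -8.45 → outlier.
-13.1 < -8.45 → outlier.
55.0 > 51.95 → outlier.
All remaining values lie within [-8.45, 51.95].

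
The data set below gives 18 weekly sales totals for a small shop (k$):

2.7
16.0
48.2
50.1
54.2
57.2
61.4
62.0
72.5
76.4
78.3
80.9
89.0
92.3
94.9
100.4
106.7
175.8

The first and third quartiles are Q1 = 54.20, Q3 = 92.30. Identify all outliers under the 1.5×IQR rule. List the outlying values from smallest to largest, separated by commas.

175.8

IQR = Q3 − Q1 = 92.30 − 54.20 = 38.10.
Lower fence = Q1 − 1.5·IQR = 54.20 − 57.15 = -2.95.
Upper fence = Q3 + 1.5·IQR = 92.30 + 57.15 = 149.45.
175.8 > 149.45 → outlier.
All remaining values lie within [-2.95, 149.45].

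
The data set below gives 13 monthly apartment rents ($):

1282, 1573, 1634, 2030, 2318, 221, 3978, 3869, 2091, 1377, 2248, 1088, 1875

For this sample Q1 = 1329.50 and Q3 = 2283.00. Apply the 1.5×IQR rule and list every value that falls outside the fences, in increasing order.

IQR = Q3 − Q1 = 2283.00 − 1329.50 = 953.50.
Lower fence = Q1 − 1.5·IQR = 1329.50 − 1430.25 = -100.75.
Upper fence = Q3 + 1.5·IQR = 2283.00 + 1430.25 = 3713.25.
3869 > 3713.25 → outlier.
3978 > 3713.25 → outlier.
All remaining values lie within [-100.75, 3713.25].

3869, 3978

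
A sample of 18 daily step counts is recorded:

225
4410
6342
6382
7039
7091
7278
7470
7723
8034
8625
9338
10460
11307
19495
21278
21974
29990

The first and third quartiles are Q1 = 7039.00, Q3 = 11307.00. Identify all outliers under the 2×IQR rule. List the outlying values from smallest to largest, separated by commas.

IQR = Q3 − Q1 = 11307.00 − 7039.00 = 4268.00.
Lower fence = Q1 − 2·IQR = 7039.00 − 8536.00 = -1497.00.
Upper fence = Q3 + 2·IQR = 11307.00 + 8536.00 = 19843.00.
21278 > 19843.00 → outlier.
21974 > 19843.00 → outlier.
29990 > 19843.00 → outlier.
All remaining values lie within [-1497.00, 19843.00].

21278, 21974, 29990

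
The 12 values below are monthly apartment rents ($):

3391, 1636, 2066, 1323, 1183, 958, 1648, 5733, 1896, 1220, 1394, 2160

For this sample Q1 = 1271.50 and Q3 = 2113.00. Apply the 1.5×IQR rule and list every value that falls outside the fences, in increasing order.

IQR = Q3 − Q1 = 2113.00 − 1271.50 = 841.50.
Lower fence = Q1 − 1.5·IQR = 1271.50 − 1262.25 = 9.25.
Upper fence = Q3 + 1.5·IQR = 2113.00 + 1262.25 = 3375.25.
3391 > 3375.25 → outlier.
5733 > 3375.25 → outlier.
All remaining values lie within [9.25, 3375.25].

3391, 5733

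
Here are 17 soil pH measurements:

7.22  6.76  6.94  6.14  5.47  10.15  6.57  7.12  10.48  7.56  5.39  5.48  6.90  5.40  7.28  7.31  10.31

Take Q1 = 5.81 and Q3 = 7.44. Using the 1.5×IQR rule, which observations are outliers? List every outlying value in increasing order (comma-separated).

IQR = Q3 − Q1 = 7.44 − 5.81 = 1.63.
Lower fence = Q1 − 1.5·IQR = 5.81 − 2.445 = 3.365.
Upper fence = Q3 + 1.5·IQR = 7.44 + 2.445 = 9.885.
10.15 > 9.885 → outlier.
10.31 > 9.885 → outlier.
10.48 > 9.885 → outlier.
All remaining values lie within [3.365, 9.885].

10.15, 10.31, 10.48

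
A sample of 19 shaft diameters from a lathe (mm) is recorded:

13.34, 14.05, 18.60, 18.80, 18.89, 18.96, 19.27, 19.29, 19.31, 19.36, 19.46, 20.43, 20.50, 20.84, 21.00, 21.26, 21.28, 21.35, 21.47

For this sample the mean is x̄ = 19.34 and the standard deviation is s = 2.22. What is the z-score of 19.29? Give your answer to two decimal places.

z = (19.29 − 19.34) / 2.22 = -0.02.

-0.02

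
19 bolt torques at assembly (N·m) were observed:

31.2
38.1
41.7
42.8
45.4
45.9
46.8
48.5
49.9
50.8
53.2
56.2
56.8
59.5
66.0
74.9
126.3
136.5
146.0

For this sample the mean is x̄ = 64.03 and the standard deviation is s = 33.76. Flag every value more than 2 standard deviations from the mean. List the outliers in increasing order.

136.5, 146.0

Cutoffs at x̄ ± 2s: 64.03 ± 2·33.76 = [-3.49, 131.55].
136.5: z = 2.15, |z| > 2 → outlier.
146.0: z = 2.43, |z| > 2 → outlier.
Every other value lies within [-3.49, 131.55].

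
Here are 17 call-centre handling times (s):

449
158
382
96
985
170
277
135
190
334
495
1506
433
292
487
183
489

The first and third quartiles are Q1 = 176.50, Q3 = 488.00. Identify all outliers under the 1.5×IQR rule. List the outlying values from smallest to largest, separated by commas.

985, 1506

IQR = Q3 − Q1 = 488.00 − 176.50 = 311.50.
Lower fence = Q1 − 1.5·IQR = 176.50 − 467.25 = -290.75.
Upper fence = Q3 + 1.5·IQR = 488.00 + 467.25 = 955.25.
985 > 955.25 → outlier.
1506 > 955.25 → outlier.
All remaining values lie within [-290.75, 955.25].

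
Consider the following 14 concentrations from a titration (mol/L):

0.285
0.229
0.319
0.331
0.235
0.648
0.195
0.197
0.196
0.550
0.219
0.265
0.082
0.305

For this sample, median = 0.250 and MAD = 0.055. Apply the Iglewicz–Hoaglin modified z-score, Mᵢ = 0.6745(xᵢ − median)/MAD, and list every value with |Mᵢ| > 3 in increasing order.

0.550, 0.648

|Mᵢ| > 3 ⇔ |xᵢ − 0.250| > 3·0.055/0.6745 = 0.245.
So outliers lie outside [0.005, 0.495].
0.550: M = 3.68 → outlier.
0.648: M = 4.88 → outlier.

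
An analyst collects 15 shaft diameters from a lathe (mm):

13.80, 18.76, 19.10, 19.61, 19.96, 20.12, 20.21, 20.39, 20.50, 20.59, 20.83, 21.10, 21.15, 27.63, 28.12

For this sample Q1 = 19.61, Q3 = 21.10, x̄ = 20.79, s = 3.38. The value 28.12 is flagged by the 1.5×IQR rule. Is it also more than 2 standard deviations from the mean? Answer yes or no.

z = (28.12 − 20.79) / 3.38 = 2.17.
|z| = 2.17 > 2.

yes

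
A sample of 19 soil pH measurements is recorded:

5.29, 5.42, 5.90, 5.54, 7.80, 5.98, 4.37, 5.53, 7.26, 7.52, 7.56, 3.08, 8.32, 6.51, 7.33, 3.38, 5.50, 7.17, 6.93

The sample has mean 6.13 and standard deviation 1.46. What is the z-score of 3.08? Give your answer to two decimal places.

-2.09

z = (3.08 − 6.13) / 1.46 = -2.09.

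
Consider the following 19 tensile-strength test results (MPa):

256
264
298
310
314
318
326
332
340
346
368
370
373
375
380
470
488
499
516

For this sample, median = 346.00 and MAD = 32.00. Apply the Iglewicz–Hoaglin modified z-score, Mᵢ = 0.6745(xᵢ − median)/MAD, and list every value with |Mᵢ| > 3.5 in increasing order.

|Mᵢ| > 3.5 ⇔ |xᵢ − 346.00| > 3.5·32.00/0.6745 = 166.05.
So outliers lie outside [179.95, 512.05].
516: M = 3.58 → outlier.

516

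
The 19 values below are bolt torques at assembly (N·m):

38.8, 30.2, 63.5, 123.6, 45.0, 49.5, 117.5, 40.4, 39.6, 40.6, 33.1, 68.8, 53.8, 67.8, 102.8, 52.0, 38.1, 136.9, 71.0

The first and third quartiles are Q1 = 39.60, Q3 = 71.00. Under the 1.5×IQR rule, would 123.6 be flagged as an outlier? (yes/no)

IQR = Q3 − Q1 = 71.00 − 39.60 = 31.40.
Lower fence = Q1 − 1.5·IQR = 39.60 − 47.10 = -7.50.
Upper fence = Q3 + 1.5·IQR = 71.00 + 47.10 = 118.10.
123.6 lies above the upper fence.

yes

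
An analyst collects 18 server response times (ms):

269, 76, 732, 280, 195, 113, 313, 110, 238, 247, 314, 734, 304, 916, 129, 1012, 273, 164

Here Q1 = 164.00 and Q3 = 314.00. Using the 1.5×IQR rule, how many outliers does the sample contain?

4

IQR = 150.00; fences at 164.00 − 225.00 = -61.00 and 314.00 + 225.00 = 539.00.
Outside the cutoffs: 732, 734, 916, 1012.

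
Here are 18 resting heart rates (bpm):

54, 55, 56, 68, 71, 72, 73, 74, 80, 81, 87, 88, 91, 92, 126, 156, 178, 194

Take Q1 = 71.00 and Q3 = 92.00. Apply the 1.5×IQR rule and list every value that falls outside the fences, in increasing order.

IQR = Q3 − Q1 = 92.00 − 71.00 = 21.00.
Lower fence = Q1 − 1.5·IQR = 71.00 − 31.50 = 39.50.
Upper fence = Q3 + 1.5·IQR = 92.00 + 31.50 = 123.50.
126 > 123.50 → outlier.
156 > 123.50 → outlier.
178 > 123.50 → outlier.
194 > 123.50 → outlier.
All remaining values lie within [39.50, 123.50].

126, 156, 178, 194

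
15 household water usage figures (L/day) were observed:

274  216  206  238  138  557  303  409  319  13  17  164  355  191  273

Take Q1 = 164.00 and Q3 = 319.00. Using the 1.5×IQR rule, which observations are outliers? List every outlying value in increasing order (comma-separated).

557

IQR = Q3 − Q1 = 319.00 − 164.00 = 155.00.
Lower fence = Q1 − 1.5·IQR = 164.00 − 232.50 = -68.50.
Upper fence = Q3 + 1.5·IQR = 319.00 + 232.50 = 551.50.
557 > 551.50 → outlier.
All remaining values lie within [-68.50, 551.50].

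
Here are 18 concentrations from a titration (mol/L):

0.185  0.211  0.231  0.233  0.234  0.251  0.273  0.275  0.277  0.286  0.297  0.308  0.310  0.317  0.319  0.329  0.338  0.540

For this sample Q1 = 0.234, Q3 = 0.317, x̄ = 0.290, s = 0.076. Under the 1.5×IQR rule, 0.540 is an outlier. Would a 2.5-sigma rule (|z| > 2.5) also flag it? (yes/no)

z = (0.540 − 0.290) / 0.076 = 3.29.
|z| = 3.29 > 2.5.

yes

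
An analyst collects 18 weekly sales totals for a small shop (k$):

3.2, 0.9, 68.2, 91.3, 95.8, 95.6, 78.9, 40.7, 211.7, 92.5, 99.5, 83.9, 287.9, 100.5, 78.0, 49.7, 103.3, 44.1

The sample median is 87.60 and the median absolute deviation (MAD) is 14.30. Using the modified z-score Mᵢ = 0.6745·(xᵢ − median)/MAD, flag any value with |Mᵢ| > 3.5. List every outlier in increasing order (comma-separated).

0.9, 3.2, 211.7, 287.9

|Mᵢ| > 3.5 ⇔ |xᵢ − 87.60| > 3.5·14.30/0.6745 = 74.20.
So outliers lie outside [13.40, 161.80].
0.9: M = -4.09 → outlier.
3.2: M = -3.98 → outlier.
211.7: M = 5.85 → outlier.
287.9: M = 9.45 → outlier.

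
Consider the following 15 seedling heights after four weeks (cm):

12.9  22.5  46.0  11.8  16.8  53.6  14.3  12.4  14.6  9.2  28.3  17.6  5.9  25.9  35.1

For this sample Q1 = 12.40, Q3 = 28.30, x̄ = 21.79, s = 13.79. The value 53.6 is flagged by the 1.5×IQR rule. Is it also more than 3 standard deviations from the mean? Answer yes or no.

no

z = (53.6 − 21.79) / 13.79 = 2.31.
|z| = 2.31 ≤ 3.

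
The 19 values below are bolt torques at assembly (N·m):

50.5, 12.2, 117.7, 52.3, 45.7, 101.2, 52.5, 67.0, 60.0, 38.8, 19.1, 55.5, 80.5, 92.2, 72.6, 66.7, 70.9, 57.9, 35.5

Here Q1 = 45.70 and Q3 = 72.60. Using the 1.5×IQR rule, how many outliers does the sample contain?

1

IQR = 26.90; fences at 45.70 − 40.35 = 5.35 and 72.60 + 40.35 = 112.95.
Outside the cutoffs: 117.7.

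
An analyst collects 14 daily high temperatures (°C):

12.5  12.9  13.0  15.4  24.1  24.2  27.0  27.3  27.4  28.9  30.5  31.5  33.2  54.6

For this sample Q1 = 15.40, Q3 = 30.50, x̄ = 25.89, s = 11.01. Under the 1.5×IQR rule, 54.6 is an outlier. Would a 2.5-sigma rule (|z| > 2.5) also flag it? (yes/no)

z = (54.6 − 25.89) / 11.01 = 2.61.
|z| = 2.61 > 2.5.

yes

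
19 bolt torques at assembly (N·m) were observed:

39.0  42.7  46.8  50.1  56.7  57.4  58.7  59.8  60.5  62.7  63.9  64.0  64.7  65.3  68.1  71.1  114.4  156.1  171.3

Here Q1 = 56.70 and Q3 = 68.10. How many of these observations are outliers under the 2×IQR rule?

IQR = 11.40; fences at 56.70 − 22.80 = 33.90 and 68.10 + 22.80 = 90.90.
Outside the cutoffs: 114.4, 156.1, 171.3.

3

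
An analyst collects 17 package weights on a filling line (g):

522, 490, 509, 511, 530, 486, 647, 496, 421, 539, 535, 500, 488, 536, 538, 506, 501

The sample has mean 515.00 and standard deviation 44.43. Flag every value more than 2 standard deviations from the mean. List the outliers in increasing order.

Cutoffs at x̄ ± 2s: 515.00 ± 2·44.43 = [426.14, 603.86].
421: z = -2.12, |z| > 2 → outlier.
647: z = 2.97, |z| > 2 → outlier.
Every other value lies within [426.14, 603.86].

421, 647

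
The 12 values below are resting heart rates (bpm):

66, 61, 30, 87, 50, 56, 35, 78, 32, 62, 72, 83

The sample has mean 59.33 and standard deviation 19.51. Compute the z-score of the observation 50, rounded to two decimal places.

-0.48

z = (50 − 59.33) / 19.51 = -0.48.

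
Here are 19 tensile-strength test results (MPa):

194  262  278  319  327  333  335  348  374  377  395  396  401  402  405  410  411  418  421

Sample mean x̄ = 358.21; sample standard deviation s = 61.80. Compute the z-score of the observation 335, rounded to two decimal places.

-0.38

z = (335 − 358.21) / 61.80 = -0.38.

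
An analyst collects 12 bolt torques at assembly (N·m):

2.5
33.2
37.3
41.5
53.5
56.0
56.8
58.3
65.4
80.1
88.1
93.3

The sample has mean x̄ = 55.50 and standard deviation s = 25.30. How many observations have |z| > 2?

1

Cutoffs: x̄ ± 2s = [4.90, 106.10].
Outside the cutoffs: 2.5.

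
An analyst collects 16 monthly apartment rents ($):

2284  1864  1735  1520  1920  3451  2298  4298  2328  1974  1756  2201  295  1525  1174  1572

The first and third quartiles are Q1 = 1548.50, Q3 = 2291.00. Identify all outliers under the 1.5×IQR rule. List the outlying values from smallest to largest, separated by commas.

IQR = Q3 − Q1 = 2291.00 − 1548.50 = 742.50.
Lower fence = Q1 − 1.5·IQR = 1548.50 − 1113.75 = 434.75.
Upper fence = Q3 + 1.5·IQR = 2291.00 + 1113.75 = 3404.75.
295 < 434.75 → outlier.
3451 > 3404.75 → outlier.
4298 > 3404.75 → outlier.
All remaining values lie within [434.75, 3404.75].

295, 3451, 4298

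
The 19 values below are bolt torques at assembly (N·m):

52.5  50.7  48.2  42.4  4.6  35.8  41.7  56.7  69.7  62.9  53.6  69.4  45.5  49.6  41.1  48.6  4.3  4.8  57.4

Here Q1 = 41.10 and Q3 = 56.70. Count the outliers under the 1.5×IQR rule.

3

IQR = 15.60; fences at 41.10 − 23.40 = 17.70 and 56.70 + 23.40 = 80.10.
Outside the cutoffs: 4.3, 4.6, 4.8.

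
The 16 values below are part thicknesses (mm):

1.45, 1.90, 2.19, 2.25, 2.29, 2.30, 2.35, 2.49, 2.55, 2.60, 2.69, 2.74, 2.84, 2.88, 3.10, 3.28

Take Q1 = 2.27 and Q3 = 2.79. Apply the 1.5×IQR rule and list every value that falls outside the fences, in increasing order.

IQR = Q3 − Q1 = 2.79 − 2.27 = 0.52.
Lower fence = Q1 − 1.5·IQR = 2.27 − 0.78 = 1.49.
Upper fence = Q3 + 1.5·IQR = 2.79 + 0.78 = 3.57.
1.45 < 1.49 → outlier.
All remaining values lie within [1.49, 3.57].

1.45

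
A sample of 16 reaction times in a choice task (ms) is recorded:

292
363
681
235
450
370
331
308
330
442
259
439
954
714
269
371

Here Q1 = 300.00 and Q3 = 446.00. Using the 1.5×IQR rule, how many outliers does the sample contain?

IQR = 146.00; fences at 300.00 − 219.00 = 81.00 and 446.00 + 219.00 = 665.00.
Outside the cutoffs: 681, 714, 954.

3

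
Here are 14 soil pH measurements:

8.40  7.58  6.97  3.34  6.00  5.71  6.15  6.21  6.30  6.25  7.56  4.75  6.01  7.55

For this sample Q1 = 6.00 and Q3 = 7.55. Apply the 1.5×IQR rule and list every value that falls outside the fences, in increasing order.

3.34

IQR = Q3 − Q1 = 7.55 − 6.00 = 1.55.
Lower fence = Q1 − 1.5·IQR = 6.00 − 2.325 = 3.675.
Upper fence = Q3 + 1.5·IQR = 7.55 + 2.325 = 9.875.
3.34 < 3.675 → outlier.
All remaining values lie within [3.675, 9.875].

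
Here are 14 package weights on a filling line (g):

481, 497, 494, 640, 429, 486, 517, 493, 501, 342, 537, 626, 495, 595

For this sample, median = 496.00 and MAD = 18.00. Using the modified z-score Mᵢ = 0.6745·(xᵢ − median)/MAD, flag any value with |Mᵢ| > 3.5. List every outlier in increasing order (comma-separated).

342, 595, 626, 640

|Mᵢ| > 3.5 ⇔ |xᵢ − 496.00| > 3.5·18.00/0.6745 = 93.40.
So outliers lie outside [402.60, 589.40].
342: M = -5.77 → outlier.
595: M = 3.71 → outlier.
626: M = 4.87 → outlier.
640: M = 5.40 → outlier.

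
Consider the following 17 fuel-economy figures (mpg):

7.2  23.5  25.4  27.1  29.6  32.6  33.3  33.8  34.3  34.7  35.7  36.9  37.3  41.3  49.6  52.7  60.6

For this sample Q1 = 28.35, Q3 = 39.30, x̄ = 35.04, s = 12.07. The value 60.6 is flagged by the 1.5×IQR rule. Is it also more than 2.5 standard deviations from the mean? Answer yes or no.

z = (60.6 − 35.04) / 12.07 = 2.12.
|z| = 2.12 ≤ 2.5.

no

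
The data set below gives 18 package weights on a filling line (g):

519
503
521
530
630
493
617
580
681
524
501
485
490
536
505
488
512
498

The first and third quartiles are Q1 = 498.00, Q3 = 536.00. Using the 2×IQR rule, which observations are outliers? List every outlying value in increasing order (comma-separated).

IQR = Q3 − Q1 = 536.00 − 498.00 = 38.00.
Lower fence = Q1 − 2·IQR = 498.00 − 76.00 = 422.00.
Upper fence = Q3 + 2·IQR = 536.00 + 76.00 = 612.00.
617 > 612.00 → outlier.
630 > 612.00 → outlier.
681 > 612.00 → outlier.
All remaining values lie within [422.00, 612.00].

617, 630, 681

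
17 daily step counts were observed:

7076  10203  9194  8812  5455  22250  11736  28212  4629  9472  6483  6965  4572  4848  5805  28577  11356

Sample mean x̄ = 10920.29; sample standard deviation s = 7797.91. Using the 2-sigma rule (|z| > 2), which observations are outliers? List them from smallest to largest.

28212, 28577

Cutoffs at x̄ ± 2s: 10920.29 ± 2·7797.91 = [-4675.53, 26516.11].
28212: z = 2.22, |z| > 2 → outlier.
28577: z = 2.26, |z| > 2 → outlier.
Every other value lies within [-4675.53, 26516.11].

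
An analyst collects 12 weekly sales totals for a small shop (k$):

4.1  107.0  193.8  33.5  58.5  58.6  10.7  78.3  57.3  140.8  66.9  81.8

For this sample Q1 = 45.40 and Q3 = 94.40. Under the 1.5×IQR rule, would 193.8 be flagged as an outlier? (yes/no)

yes

IQR = Q3 − Q1 = 94.40 − 45.40 = 49.00.
Lower fence = Q1 − 1.5·IQR = 45.40 − 73.50 = -28.10.
Upper fence = Q3 + 1.5·IQR = 94.40 + 73.50 = 167.90.
193.8 lies above the upper fence.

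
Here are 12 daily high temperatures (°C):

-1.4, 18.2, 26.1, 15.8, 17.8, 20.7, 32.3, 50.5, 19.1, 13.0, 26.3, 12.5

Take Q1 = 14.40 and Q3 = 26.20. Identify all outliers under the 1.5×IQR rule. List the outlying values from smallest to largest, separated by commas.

50.5

IQR = Q3 − Q1 = 26.20 − 14.40 = 11.80.
Lower fence = Q1 − 1.5·IQR = 14.40 − 17.70 = -3.30.
Upper fence = Q3 + 1.5·IQR = 26.20 + 17.70 = 43.90.
50.5 > 43.90 → outlier.
All remaining values lie within [-3.30, 43.90].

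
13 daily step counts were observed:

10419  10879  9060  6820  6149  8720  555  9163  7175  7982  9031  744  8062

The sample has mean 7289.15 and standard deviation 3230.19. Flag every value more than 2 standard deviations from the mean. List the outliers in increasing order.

555, 744

Cutoffs at x̄ ± 2s: 7289.15 ± 2·3230.19 = [828.77, 13749.53].
555: z = -2.08, |z| > 2 → outlier.
744: z = -2.03, |z| > 2 → outlier.
Every other value lies within [828.77, 13749.53].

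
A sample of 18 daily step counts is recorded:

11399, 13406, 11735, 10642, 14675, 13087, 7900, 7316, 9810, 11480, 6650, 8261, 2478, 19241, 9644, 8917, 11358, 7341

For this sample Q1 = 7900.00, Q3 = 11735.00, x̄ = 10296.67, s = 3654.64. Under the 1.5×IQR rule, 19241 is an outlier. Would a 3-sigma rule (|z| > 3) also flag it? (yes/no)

z = (19241 − 10296.67) / 3654.64 = 2.45.
|z| = 2.45 ≤ 3.

no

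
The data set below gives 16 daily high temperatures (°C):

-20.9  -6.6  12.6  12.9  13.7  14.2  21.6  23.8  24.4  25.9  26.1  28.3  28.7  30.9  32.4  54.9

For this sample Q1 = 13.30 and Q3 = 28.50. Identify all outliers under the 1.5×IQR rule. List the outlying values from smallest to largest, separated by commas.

-20.9, 54.9

IQR = Q3 − Q1 = 28.50 − 13.30 = 15.20.
Lower fence = Q1 − 1.5·IQR = 13.30 − 22.80 = -9.50.
Upper fence = Q3 + 1.5·IQR = 28.50 + 22.80 = 51.30.
-20.9 < -9.50 → outlier.
54.9 > 51.30 → outlier.
All remaining values lie within [-9.50, 51.30].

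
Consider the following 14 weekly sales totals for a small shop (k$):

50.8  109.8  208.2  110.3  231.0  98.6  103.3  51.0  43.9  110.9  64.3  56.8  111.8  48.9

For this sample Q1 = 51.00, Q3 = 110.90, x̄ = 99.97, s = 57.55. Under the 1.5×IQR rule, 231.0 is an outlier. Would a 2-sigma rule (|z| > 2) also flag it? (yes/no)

z = (231.0 − 99.97) / 57.55 = 2.28.
|z| = 2.28 > 2.

yes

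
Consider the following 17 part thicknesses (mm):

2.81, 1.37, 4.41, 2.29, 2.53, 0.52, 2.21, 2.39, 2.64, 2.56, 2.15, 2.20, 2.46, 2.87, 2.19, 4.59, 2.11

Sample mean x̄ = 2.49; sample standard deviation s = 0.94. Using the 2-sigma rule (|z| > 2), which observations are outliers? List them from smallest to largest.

Cutoffs at x̄ ± 2s: 2.49 ± 2·0.94 = [0.61, 4.37].
0.52: z = -2.10, |z| > 2 → outlier.
4.41: z = 2.04, |z| > 2 → outlier.
4.59: z = 2.23, |z| > 2 → outlier.
Every other value lies within [0.61, 4.37].

0.52, 4.41, 4.59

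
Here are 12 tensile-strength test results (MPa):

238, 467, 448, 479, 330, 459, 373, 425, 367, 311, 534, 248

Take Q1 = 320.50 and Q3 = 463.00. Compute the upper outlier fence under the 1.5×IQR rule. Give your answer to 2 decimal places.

IQR = Q3 − Q1 = 463.00 − 320.50 = 142.50.
Lower fence = Q1 − 1.5·IQR = 320.50 − 213.75 = 106.75.
Upper fence = Q3 + 1.5·IQR = 463.00 + 213.75 = 676.75.

676.75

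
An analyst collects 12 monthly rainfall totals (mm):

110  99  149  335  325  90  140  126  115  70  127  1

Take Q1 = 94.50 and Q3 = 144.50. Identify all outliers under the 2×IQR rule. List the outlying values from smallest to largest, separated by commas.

325, 335

IQR = Q3 − Q1 = 144.50 − 94.50 = 50.00.
Lower fence = Q1 − 2·IQR = 94.50 − 100.00 = -5.50.
Upper fence = Q3 + 2·IQR = 144.50 + 100.00 = 244.50.
325 > 244.50 → outlier.
335 > 244.50 → outlier.
All remaining values lie within [-5.50, 244.50].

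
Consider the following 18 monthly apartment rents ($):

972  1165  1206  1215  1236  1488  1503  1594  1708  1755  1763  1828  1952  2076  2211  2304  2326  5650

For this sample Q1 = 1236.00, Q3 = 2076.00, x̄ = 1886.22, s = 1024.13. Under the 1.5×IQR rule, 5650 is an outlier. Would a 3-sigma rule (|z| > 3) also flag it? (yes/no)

z = (5650 − 1886.22) / 1024.13 = 3.68.
|z| = 3.68 > 3.

yes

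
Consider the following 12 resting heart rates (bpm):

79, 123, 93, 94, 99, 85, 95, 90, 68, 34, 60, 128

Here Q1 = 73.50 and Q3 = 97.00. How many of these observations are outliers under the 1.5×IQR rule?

1

IQR = 23.50; fences at 73.50 − 35.25 = 38.25 and 97.00 + 35.25 = 132.25.
Outside the cutoffs: 34.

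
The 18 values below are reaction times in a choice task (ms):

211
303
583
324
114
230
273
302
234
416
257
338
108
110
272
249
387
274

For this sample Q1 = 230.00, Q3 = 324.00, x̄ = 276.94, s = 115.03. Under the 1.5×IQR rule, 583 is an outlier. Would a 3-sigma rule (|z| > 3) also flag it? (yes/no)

no

z = (583 − 276.94) / 115.03 = 2.66.
|z| = 2.66 ≤ 3.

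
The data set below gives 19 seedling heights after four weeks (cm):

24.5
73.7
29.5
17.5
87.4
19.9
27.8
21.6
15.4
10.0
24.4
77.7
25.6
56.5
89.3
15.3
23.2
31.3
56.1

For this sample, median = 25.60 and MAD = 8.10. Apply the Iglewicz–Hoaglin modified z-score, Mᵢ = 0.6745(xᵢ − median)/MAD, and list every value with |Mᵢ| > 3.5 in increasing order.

|Mᵢ| > 3.5 ⇔ |xᵢ − 25.60| > 3.5·8.10/0.6745 = 42.03.
So outliers lie outside [-16.43, 67.63].
73.7: M = 4.01 → outlier.
77.7: M = 4.34 → outlier.
87.4: M = 5.15 → outlier.
89.3: M = 5.30 → outlier.

73.7, 77.7, 87.4, 89.3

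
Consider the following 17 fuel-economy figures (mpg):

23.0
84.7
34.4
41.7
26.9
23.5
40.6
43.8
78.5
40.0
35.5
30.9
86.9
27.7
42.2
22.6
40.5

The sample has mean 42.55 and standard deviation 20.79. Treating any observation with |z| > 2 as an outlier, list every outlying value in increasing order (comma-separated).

84.7, 86.9

Cutoffs at x̄ ± 2s: 42.55 ± 2·20.79 = [0.97, 84.13].
84.7: z = 2.03, |z| > 2 → outlier.
86.9: z = 2.13, |z| > 2 → outlier.
Every other value lies within [0.97, 84.13].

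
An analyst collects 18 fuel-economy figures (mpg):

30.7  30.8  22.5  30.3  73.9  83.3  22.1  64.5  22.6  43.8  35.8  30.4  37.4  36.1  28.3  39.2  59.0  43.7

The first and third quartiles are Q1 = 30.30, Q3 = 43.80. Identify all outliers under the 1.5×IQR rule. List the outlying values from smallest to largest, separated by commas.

64.5, 73.9, 83.3

IQR = Q3 − Q1 = 43.80 − 30.30 = 13.50.
Lower fence = Q1 − 1.5·IQR = 30.30 − 20.25 = 10.05.
Upper fence = Q3 + 1.5·IQR = 43.80 + 20.25 = 64.05.
64.5 > 64.05 → outlier.
73.9 > 64.05 → outlier.
83.3 > 64.05 → outlier.
All remaining values lie within [10.05, 64.05].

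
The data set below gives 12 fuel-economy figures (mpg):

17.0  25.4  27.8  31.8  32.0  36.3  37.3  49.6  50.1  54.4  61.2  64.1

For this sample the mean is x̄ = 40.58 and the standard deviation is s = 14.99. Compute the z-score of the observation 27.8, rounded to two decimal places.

-0.85

z = (27.8 − 40.58) / 14.99 = -0.85.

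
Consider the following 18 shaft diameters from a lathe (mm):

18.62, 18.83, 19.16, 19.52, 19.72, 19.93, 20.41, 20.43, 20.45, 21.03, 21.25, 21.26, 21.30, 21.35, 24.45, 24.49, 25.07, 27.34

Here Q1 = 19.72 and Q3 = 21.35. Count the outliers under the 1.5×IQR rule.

IQR = 1.63; fences at 19.72 − 2.445 = 17.275 and 21.35 + 2.445 = 23.795.
Outside the cutoffs: 24.45, 24.49, 25.07, 27.34.

4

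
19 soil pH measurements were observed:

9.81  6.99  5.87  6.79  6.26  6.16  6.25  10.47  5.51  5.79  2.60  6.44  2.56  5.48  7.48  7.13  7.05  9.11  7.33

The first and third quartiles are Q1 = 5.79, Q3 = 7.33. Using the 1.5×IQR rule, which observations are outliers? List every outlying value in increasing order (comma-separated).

IQR = Q3 − Q1 = 7.33 − 5.79 = 1.54.
Lower fence = Q1 − 1.5·IQR = 5.79 − 2.31 = 3.48.
Upper fence = Q3 + 1.5·IQR = 7.33 + 2.31 = 9.64.
2.56 < 3.48 → outlier.
2.60 < 3.48 → outlier.
9.81 > 9.64 → outlier.
10.47 > 9.64 → outlier.
All remaining values lie within [3.48, 9.64].

2.56, 2.60, 9.81, 10.47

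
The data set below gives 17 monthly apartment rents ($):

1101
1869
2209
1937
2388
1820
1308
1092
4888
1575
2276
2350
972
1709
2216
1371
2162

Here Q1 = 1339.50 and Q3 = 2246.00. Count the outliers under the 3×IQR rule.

IQR = 906.50; fences at 1339.50 − 2719.50 = -1380.00 and 2246.00 + 2719.50 = 4965.50.
Every value lies within the cutoffs.

0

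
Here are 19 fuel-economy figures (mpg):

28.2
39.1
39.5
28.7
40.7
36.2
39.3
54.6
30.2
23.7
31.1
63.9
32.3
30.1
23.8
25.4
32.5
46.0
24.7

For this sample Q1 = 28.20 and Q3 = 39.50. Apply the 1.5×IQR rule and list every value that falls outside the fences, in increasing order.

IQR = Q3 − Q1 = 39.50 − 28.20 = 11.30.
Lower fence = Q1 − 1.5·IQR = 28.20 − 16.95 = 11.25.
Upper fence = Q3 + 1.5·IQR = 39.50 + 16.95 = 56.45.
63.9 > 56.45 → outlier.
All remaining values lie within [11.25, 56.45].

63.9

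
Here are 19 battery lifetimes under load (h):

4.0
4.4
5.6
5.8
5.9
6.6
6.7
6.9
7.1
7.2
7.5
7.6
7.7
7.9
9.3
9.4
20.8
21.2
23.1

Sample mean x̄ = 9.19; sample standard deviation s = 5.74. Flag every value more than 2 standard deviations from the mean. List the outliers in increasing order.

Cutoffs at x̄ ± 2s: 9.19 ± 2·5.74 = [-2.29, 20.67].
20.8: z = 2.02, |z| > 2 → outlier.
21.2: z = 2.09, |z| > 2 → outlier.
23.1: z = 2.42, |z| > 2 → outlier.
Every other value lies within [-2.29, 20.67].

20.8, 21.2, 23.1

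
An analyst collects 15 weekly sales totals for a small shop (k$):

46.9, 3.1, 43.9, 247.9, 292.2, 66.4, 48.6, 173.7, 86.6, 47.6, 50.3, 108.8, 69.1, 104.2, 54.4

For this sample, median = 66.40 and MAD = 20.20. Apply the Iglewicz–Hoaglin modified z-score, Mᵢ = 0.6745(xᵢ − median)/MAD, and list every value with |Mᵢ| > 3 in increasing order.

|Mᵢ| > 3 ⇔ |xᵢ − 66.40| > 3·20.20/0.6745 = 89.84.
So outliers lie outside [-23.44, 156.24].
173.7: M = 3.58 → outlier.
247.9: M = 6.06 → outlier.
292.2: M = 7.54 → outlier.

173.7, 247.9, 292.2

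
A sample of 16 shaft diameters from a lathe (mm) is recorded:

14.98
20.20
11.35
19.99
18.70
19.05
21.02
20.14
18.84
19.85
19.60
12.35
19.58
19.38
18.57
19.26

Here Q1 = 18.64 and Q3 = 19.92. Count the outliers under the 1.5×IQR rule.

3

IQR = 1.28; fences at 18.64 − 1.92 = 16.72 and 19.92 + 1.92 = 21.84.
Outside the cutoffs: 11.35, 12.35, 14.98.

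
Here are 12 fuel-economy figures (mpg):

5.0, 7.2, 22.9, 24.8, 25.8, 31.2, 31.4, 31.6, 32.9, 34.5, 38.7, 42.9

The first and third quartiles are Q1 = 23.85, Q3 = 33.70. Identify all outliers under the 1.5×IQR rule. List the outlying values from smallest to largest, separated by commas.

5.0, 7.2

IQR = Q3 − Q1 = 33.70 − 23.85 = 9.85.
Lower fence = Q1 − 1.5·IQR = 23.85 − 14.775 = 9.075.
Upper fence = Q3 + 1.5·IQR = 33.70 + 14.775 = 48.475.
5.0 < 9.075 → outlier.
7.2 < 9.075 → outlier.
All remaining values lie within [9.075, 48.475].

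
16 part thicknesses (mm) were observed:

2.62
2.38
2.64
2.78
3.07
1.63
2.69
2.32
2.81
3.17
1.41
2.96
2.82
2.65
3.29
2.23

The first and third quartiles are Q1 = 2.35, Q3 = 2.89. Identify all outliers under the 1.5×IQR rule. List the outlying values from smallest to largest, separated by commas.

1.41

IQR = Q3 − Q1 = 2.89 − 2.35 = 0.54.
Lower fence = Q1 − 1.5·IQR = 2.35 − 0.81 = 1.54.
Upper fence = Q3 + 1.5·IQR = 2.89 + 0.81 = 3.70.
1.41 < 1.54 → outlier.
All remaining values lie within [1.54, 3.70].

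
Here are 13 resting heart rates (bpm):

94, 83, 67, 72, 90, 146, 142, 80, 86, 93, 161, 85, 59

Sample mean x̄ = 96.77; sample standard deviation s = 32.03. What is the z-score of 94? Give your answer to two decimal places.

z = (94 − 96.77) / 32.03 = -0.09.

-0.09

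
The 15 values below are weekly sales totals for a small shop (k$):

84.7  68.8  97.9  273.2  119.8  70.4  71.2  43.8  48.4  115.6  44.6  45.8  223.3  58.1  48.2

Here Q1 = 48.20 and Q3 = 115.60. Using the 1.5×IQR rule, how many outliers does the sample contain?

IQR = 67.40; fences at 48.20 − 101.10 = -52.90 and 115.60 + 101.10 = 216.70.
Outside the cutoffs: 223.3, 273.2.

2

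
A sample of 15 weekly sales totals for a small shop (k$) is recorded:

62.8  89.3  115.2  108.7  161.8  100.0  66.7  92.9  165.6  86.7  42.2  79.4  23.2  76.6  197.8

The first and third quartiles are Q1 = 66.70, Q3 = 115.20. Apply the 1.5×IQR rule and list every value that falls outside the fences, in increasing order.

197.8

IQR = Q3 − Q1 = 115.20 − 66.70 = 48.50.
Lower fence = Q1 − 1.5·IQR = 66.70 − 72.75 = -6.05.
Upper fence = Q3 + 1.5·IQR = 115.20 + 72.75 = 187.95.
197.8 > 187.95 → outlier.
All remaining values lie within [-6.05, 187.95].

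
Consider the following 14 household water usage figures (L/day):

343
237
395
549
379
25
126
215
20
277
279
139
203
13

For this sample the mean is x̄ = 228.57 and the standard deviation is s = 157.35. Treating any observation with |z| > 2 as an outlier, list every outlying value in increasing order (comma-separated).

549

Cutoffs at x̄ ± 2s: 228.57 ± 2·157.35 = [-86.13, 543.27].
549: z = 2.04, |z| > 2 → outlier.
Every other value lies within [-86.13, 543.27].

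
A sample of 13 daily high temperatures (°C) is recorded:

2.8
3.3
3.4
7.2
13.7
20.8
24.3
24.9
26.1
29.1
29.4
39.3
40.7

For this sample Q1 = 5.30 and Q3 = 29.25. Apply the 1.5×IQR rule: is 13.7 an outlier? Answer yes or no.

IQR = Q3 − Q1 = 29.25 − 5.30 = 23.95.
Lower fence = Q1 − 1.5·IQR = 5.30 − 35.925 = -30.625.
Upper fence = Q3 + 1.5·IQR = 29.25 + 35.925 = 65.175.
13.7 lies within [-30.625, 65.175].

no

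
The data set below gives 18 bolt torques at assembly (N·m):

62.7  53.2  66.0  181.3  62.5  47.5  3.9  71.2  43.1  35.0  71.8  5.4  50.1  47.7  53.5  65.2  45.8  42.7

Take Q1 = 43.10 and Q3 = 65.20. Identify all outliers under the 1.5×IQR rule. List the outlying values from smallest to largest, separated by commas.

3.9, 5.4, 181.3

IQR = Q3 − Q1 = 65.20 − 43.10 = 22.10.
Lower fence = Q1 − 1.5·IQR = 43.10 − 33.15 = 9.95.
Upper fence = Q3 + 1.5·IQR = 65.20 + 33.15 = 98.35.
3.9 < 9.95 → outlier.
5.4 < 9.95 → outlier.
181.3 > 98.35 → outlier.
All remaining values lie within [9.95, 98.35].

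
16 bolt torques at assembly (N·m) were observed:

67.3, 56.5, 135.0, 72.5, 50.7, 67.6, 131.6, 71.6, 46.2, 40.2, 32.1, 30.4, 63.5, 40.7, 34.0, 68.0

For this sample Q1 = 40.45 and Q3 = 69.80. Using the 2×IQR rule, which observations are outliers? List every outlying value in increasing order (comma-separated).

131.6, 135.0

IQR = Q3 − Q1 = 69.80 − 40.45 = 29.35.
Lower fence = Q1 − 2·IQR = 40.45 − 58.70 = -18.25.
Upper fence = Q3 + 2·IQR = 69.80 + 58.70 = 128.50.
131.6 > 128.50 → outlier.
135.0 > 128.50 → outlier.
All remaining values lie within [-18.25, 128.50].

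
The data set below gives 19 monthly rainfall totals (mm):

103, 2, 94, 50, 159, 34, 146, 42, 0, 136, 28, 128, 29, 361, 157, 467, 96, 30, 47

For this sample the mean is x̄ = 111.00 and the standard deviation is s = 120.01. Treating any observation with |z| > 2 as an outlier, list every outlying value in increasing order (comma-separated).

361, 467

Cutoffs at x̄ ± 2s: 111.00 ± 2·120.01 = [-129.02, 351.02].
361: z = 2.08, |z| > 2 → outlier.
467: z = 2.97, |z| > 2 → outlier.
Every other value lies within [-129.02, 351.02].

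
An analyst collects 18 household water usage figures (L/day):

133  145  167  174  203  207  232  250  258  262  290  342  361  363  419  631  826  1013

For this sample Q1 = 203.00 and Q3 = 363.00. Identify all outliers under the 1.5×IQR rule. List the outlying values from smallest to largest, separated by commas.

IQR = Q3 − Q1 = 363.00 − 203.00 = 160.00.
Lower fence = Q1 − 1.5·IQR = 203.00 − 240.00 = -37.00.
Upper fence = Q3 + 1.5·IQR = 363.00 + 240.00 = 603.00.
631 > 603.00 → outlier.
826 > 603.00 → outlier.
1013 > 603.00 → outlier.
All remaining values lie within [-37.00, 603.00].

631, 826, 1013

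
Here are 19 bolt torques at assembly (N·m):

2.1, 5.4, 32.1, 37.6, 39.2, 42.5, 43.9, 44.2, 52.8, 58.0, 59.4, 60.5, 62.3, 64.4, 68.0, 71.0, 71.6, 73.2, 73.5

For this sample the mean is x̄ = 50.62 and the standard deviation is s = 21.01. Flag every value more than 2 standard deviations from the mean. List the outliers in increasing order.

Cutoffs at x̄ ± 2s: 50.62 ± 2·21.01 = [8.60, 92.64].
2.1: z = -2.31, |z| > 2 → outlier.
5.4: z = -2.15, |z| > 2 → outlier.
Every other value lies within [8.60, 92.64].

2.1, 5.4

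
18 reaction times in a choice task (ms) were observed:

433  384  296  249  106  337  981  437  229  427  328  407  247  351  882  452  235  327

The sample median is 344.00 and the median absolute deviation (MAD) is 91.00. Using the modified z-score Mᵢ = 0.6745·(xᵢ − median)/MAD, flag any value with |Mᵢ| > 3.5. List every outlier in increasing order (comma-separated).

882, 981

|Mᵢ| > 3.5 ⇔ |xᵢ − 344.00| > 3.5·91.00/0.6745 = 472.20.
So outliers lie outside [-128.20, 816.20].
882: M = 3.99 → outlier.
981: M = 4.72 → outlier.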